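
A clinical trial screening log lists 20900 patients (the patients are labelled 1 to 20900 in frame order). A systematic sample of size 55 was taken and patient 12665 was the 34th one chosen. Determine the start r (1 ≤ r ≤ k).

k = 20900/55 = 380
r = 12665 − (34−1)×380 = 12665 − 12540 = 125

125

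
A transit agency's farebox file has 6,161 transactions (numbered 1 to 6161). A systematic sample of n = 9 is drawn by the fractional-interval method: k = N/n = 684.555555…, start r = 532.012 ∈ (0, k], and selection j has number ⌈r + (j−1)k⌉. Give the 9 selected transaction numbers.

j=1: r + 0k = 532.012 → ⌈·⌉ = 533
j=2: r + 1k = 1216.567555… → ⌈·⌉ = 1217
j=3: r + 2k = 1901.123111… → ⌈·⌉ = 1902
j=4: r + 3k = 2585.678666… → ⌈·⌉ = 2586
j=5: r + 4k = 3270.234222… → ⌈·⌉ = 3271
j=6: r + 5k = 3954.789777… → ⌈·⌉ = 3955
j=7: r + 6k = 4639.345333… → ⌈·⌉ = 4640
j=8: r + 7k = 5323.900888… → ⌈·⌉ = 5324
j=9: r + 8k = 6008.456444… → ⌈·⌉ = 6009

533, 1217, 1902, 2586, 3271, 3955, 4640, 5324, 6009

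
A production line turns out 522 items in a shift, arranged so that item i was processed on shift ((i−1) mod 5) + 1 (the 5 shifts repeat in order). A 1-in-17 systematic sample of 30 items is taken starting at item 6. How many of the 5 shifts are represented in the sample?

5

Consecutive selections differ by k = 17, so their shift numbers differ by 17 mod 5 = 2.
gcd(17, 5) = 1, so the sample visits 5/1 = 5 distinct residues mod 5.
Start 6 is shift 1; the shifts hit are 1, 2, 3, 4, 5.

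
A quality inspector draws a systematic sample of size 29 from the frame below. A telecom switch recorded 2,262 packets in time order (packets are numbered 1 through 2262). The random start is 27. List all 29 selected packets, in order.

k = N/n = 2262/29 = 78
packet 1: 27
packet 2: 27 + 78 = 105
packet 3: 105 + 78 = 183
packet 4: 183 + 78 = 261
packet 5: 261 + 78 = 339
packet 6: 339 + 78 = 417
packet 7: 417 + 78 = 495
packet 8: 495 + 78 = 573
packet 9: 573 + 78 = 651
packet 10: 651 + 78 = 729
packet 11: 729 + 78 = 807
packet 12: 807 + 78 = 885
packet 13: 885 + 78 = 963
packet 14: 963 + 78 = 1041
packet 15: 1041 + 78 = 1119
packet 16: 1119 + 78 = 1197
packet 17: 1197 + 78 = 1275
packet 18: 1275 + 78 = 1353
packet 19: 1353 + 78 = 1431
packet 20: 1431 + 78 = 1509
packet 21: 1509 + 78 = 1587
packet 22: 1587 + 78 = 1665
packet 23: 1665 + 78 = 1743
packet 24: 1743 + 78 = 1821
packet 25: 1821 + 78 = 1899
packet 26: 1899 + 78 = 1977
packet 27: 1977 + 78 = 2055
packet 28: 2055 + 78 = 2133
packet 29: 2133 + 78 = 2211

27, 105, 183, 261, 339, 417, 495, 573, 651, 729, 807, 885, 963, 1041, 1119, 1197, 1275, 1353, 1431, 1509, 1587, 1665, 1743, 1821, 1899, 1977, 2055, 2133, 2211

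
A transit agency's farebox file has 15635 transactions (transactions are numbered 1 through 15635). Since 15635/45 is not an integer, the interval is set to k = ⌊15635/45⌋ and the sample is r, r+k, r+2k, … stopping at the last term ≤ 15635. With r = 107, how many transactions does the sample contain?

45

k = ⌊15635/45⌋ = 347
Achieved size = ⌊(15635 − 107)/347⌋ + 1 = ⌊15528/347⌋ + 1 = 44 + 1 = 45
(last selection: 107 + 44×347 = 15375 ≤ 15635; next would be 15722 > 15635)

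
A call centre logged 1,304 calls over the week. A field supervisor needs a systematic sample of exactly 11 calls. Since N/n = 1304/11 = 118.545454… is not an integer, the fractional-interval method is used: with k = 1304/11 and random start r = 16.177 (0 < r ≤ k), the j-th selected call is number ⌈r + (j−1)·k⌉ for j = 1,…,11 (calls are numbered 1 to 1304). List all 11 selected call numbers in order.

j=1: r + 0k = 16.177 → ⌈·⌉ = 17
j=2: r + 1k = 134.722454… → ⌈·⌉ = 135
j=3: r + 2k = 253.267909… → ⌈·⌉ = 254
j=4: r + 3k = 371.813363… → ⌈·⌉ = 372
j=5: r + 4k = 490.358818… → ⌈·⌉ = 491
j=6: r + 5k = 608.904272… → ⌈·⌉ = 609
j=7: r + 6k = 727.449727… → ⌈·⌉ = 728
j=8: r + 7k = 845.995181… → ⌈·⌉ = 846
j=9: r + 8k = 964.540636… → ⌈·⌉ = 965
j=10: r + 9k = 1083.086090… → ⌈·⌉ = 1084
j=11: r + 10k = 1201.631545… → ⌈·⌉ = 1202

17, 135, 254, 372, 491, 609, 728, 846, 965, 1084, 1202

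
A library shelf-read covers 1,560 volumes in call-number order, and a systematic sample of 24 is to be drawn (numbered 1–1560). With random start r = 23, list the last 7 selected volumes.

k = N/n = 1560/24 = 65
18th selection = 23 + 17×65 = 1128
19th: 1128 + 65 = 1193
20th: 1193 + 65 = 1258
21st: 1258 + 65 = 1323
22nd: 1323 + 65 = 1388
23rd: 1388 + 65 = 1453
24th: 1453 + 65 = 1518

1128, 1193, 1258, 1323, 1388, 1453, 1518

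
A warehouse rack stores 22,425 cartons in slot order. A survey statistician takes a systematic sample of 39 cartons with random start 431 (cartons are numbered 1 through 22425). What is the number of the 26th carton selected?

k = 22425/39 = 575
26th selection = r + (26−1)·k = 431 + 25×575 = 431 + 14375 = 14806

14806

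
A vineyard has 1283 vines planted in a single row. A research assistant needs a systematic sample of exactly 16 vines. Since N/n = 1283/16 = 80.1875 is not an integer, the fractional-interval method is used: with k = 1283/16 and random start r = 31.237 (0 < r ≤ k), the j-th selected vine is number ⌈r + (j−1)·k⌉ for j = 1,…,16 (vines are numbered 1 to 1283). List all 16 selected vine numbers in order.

j=1: r + 0k = 31.237 → ⌈·⌉ = 32
j=2: r + 1k = 111.4245 → ⌈·⌉ = 112
j=3: r + 2k = 191.612 → ⌈·⌉ = 192
j=4: r + 3k = 271.7995 → ⌈·⌉ = 272
j=5: r + 4k = 351.987 → ⌈·⌉ = 352
j=6: r + 5k = 432.1745 → ⌈·⌉ = 433
j=7: r + 6k = 512.362 → ⌈·⌉ = 513
j=8: r + 7k = 592.5495 → ⌈·⌉ = 593
j=9: r + 8k = 672.737 → ⌈·⌉ = 673
j=10: r + 9k = 752.9245 → ⌈·⌉ = 753
j=11: r + 10k = 833.112 → ⌈·⌉ = 834
j=12: r + 11k = 913.2995 → ⌈·⌉ = 914
j=13: r + 12k = 993.487 → ⌈·⌉ = 994
j=14: r + 13k = 1073.6745 → ⌈·⌉ = 1074
j=15: r + 14k = 1153.862 → ⌈·⌉ = 1154
j=16: r + 15k = 1234.0495 → ⌈·⌉ = 1235

32, 112, 192, 272, 352, 433, 513, 593, 673, 753, 834, 914, 994, 1074, 1154, 1235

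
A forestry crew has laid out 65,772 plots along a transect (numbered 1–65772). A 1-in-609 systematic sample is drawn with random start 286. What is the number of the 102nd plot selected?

k = 609
102nd selection = r + (102−1)·k = 286 + 101×609 = 286 + 61509 = 61795

61795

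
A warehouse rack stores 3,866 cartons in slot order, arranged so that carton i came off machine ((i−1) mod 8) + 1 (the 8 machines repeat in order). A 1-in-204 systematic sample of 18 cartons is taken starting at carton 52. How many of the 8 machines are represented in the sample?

Consecutive selections differ by k = 204, so their machine numbers differ by 204 mod 8 = 4.
gcd(204, 8) = 4, so the sample visits 8/4 = 2 distinct residues mod 8.
Start 52 is machine 4; the machines hit are 4, 8.

2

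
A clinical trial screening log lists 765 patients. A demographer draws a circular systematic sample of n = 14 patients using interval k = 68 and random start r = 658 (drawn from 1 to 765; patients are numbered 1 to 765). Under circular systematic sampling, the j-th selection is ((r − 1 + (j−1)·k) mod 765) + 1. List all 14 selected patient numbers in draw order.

Selection 1: 658
Selection 2: 658 + 68 = 726
Selection 3: 726 + 68 = 794 → 794 − 765 = 29
Selection 4: 29 + 68 = 97
Selection 5: 97 + 68 = 165
Selection 6: 165 + 68 = 233
Selection 7: 233 + 68 = 301
Selection 8: 301 + 68 = 369
Selection 9: 369 + 68 = 437
Selection 10: 437 + 68 = 505
Selection 11: 505 + 68 = 573
Selection 12: 573 + 68 = 641
Selection 13: 641 + 68 = 709
Selection 14: 709 + 68 = 777 → 777 − 765 = 12

658, 726, 29, 97, 165, 233, 301, 369, 437, 505, 573, 641, 709, 12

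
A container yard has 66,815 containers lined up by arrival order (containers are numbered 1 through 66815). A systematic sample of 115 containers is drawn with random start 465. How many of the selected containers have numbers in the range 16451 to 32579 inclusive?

28

k = 66815/115 = 581
First selection ≥ 16451: 465 + ⌈(16451−465)/581⌉·581 = 465 + 28×581 = 16733
Last selection ≤ 32579: 465 + ⌊(32579−465)/581⌋·581 = 465 + 55×581 = 32420
Count = 55 − 28 + 1 = 28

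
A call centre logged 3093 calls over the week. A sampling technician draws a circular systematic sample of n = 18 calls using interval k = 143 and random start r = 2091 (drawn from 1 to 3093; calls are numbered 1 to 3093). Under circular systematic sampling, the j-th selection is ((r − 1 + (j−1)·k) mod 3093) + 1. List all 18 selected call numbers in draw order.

Selection 1: 2091
Selection 2: 2091 + 143 = 2234
Selection 3: 2234 + 143 = 2377
Selection 4: 2377 + 143 = 2520
Selection 5: 2520 + 143 = 2663
Selection 6: 2663 + 143 = 2806
Selection 7: 2806 + 143 = 2949
Selection 8: 2949 + 143 = 3092
Selection 9: 3092 + 143 = 3235 → 3235 − 3093 = 142
Selection 10: 142 + 143 = 285
Selection 11: 285 + 143 = 428
Selection 12: 428 + 143 = 571
Selection 13: 571 + 143 = 714
Selection 14: 714 + 143 = 857
Selection 15: 857 + 143 = 1000
Selection 16: 1000 + 143 = 1143
Selection 17: 1143 + 143 = 1286
Selection 18: 1286 + 143 = 1429

2091, 2234, 2377, 2520, 2663, 2806, 2949, 3092, 142, 285, 428, 571, 714, 857, 1000, 1143, 1286, 1429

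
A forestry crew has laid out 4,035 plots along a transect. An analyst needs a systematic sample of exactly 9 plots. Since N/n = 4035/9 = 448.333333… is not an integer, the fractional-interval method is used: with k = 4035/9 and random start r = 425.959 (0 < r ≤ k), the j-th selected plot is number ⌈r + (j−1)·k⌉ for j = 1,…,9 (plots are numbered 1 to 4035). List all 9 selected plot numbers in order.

j=1: r + 0k = 425.959 → ⌈·⌉ = 426
j=2: r + 1k = 874.292333… → ⌈·⌉ = 875
j=3: r + 2k = 1322.625666… → ⌈·⌉ = 1323
j=4: r + 3k = 1770.959 → ⌈·⌉ = 1771
j=5: r + 4k = 2219.292333… → ⌈·⌉ = 2220
j=6: r + 5k = 2667.625666… → ⌈·⌉ = 2668
j=7: r + 6k = 3115.959 → ⌈·⌉ = 3116
j=8: r + 7k = 3564.292333… → ⌈·⌉ = 3565
j=9: r + 8k = 4012.625666… → ⌈·⌉ = 4013

426, 875, 1323, 1771, 2220, 2668, 3116, 3565, 4013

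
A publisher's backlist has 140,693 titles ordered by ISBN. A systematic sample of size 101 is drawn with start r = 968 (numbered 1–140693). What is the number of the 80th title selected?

111015

k = 140693/101 = 1393
80th selection = r + (80−1)·k = 968 + 79×1393 = 968 + 110047 = 111015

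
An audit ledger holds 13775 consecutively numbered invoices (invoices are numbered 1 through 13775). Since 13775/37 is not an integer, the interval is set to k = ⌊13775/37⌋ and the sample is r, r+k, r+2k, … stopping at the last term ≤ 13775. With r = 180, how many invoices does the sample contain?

k = ⌊13775/37⌋ = 372
Achieved size = ⌊(13775 − 180)/372⌋ + 1 = ⌊13595/372⌋ + 1 = 36 + 1 = 37
(last selection: 180 + 36×372 = 13572 ≤ 13775; next would be 13944 > 13775)

37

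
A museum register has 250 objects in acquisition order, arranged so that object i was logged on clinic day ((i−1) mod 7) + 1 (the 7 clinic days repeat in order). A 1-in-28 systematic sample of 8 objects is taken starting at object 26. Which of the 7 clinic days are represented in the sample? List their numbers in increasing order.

Consecutive selections differ by k = 28, so their clinic day numbers differ by 28 mod 7 = 0.
gcd(28, 7) = 7, so the sample visits 7/7 = 1 distinct residues mod 7.
Start 26 is clinic day 5; the clinic days hit are 5.

5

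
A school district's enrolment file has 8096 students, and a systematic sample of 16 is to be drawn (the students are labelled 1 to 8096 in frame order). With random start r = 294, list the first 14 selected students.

k = N/n = 8096/16 = 506
student 1: 294
student 2: 294 + 506 = 800
student 3: 800 + 506 = 1306
student 4: 1306 + 506 = 1812
student 5: 1812 + 506 = 2318
student 6: 2318 + 506 = 2824
student 7: 2824 + 506 = 3330
student 8: 3330 + 506 = 3836
student 9: 3836 + 506 = 4342
student 10: 4342 + 506 = 4848
student 11: 4848 + 506 = 5354
student 12: 5354 + 506 = 5860
student 13: 5860 + 506 = 6366
student 14: 6366 + 506 = 6872

294, 800, 1306, 1812, 2318, 2824, 3330, 3836, 4342, 4848, 5354, 5860, 6366, 6872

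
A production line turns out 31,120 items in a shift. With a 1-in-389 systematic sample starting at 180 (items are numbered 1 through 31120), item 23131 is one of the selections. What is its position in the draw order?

k = 389
position = (23131 − 180)/389 + 1 = 22951/389 + 1 = 59 + 1 = 60

60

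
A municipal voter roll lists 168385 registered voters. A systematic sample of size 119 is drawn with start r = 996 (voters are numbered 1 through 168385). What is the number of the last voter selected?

k = 168385/119 = 1415
119th selection = r + (119−1)·k = 996 + 118×1415 = 996 + 166970 = 167966

167966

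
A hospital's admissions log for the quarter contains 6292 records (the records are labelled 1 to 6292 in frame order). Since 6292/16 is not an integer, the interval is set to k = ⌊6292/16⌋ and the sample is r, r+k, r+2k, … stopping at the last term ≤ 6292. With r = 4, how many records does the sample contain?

17

k = ⌊6292/16⌋ = 393
Achieved size = ⌊(6292 − 4)/393⌋ + 1 = ⌊6288/393⌋ + 1 = 16 + 1 = 17
(last selection: 4 + 16×393 = 6292 ≤ 6292; next would be 6685 > 6292)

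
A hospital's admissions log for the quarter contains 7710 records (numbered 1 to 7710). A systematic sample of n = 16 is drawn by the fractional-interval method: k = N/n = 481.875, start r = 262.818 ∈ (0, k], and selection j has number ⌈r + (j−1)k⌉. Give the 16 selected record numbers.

263, 745, 1227, 1709, 2191, 2673, 3155, 3636, 4118, 4600, 5082, 5564, 6046, 6528, 7010, 7491

j=1: r + 0k = 262.818 → ⌈·⌉ = 263
j=2: r + 1k = 744.693 → ⌈·⌉ = 745
j=3: r + 2k = 1226.568 → ⌈·⌉ = 1227
j=4: r + 3k = 1708.443 → ⌈·⌉ = 1709
j=5: r + 4k = 2190.318 → ⌈·⌉ = 2191
j=6: r + 5k = 2672.193 → ⌈·⌉ = 2673
j=7: r + 6k = 3154.068 → ⌈·⌉ = 3155
j=8: r + 7k = 3635.943 → ⌈·⌉ = 3636
j=9: r + 8k = 4117.818 → ⌈·⌉ = 4118
j=10: r + 9k = 4599.693 → ⌈·⌉ = 4600
j=11: r + 10k = 5081.568 → ⌈·⌉ = 5082
j=12: r + 11k = 5563.443 → ⌈·⌉ = 5564
j=13: r + 12k = 6045.318 → ⌈·⌉ = 6046
j=14: r + 13k = 6527.193 → ⌈·⌉ = 6528
j=15: r + 14k = 7009.068 → ⌈·⌉ = 7010
j=16: r + 15k = 7490.943 → ⌈·⌉ = 7491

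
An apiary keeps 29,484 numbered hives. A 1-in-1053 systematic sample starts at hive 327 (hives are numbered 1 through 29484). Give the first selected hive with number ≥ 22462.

k = 1053
Steps past start: ⌈(22462 − 327)/1053⌉ = ⌈22135/1053⌉ = 22
Selected hive: 327 + 22×1053 = 23493

23493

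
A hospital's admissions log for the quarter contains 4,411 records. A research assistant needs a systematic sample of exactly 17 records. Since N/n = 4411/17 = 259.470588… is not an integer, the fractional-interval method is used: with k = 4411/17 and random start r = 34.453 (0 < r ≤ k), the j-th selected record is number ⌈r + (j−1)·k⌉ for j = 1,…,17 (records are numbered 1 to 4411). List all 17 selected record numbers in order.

35, 294, 554, 813, 1073, 1332, 1592, 1851, 2111, 2370, 2630, 2889, 3149, 3408, 3668, 3927, 4186

j=1: r + 0k = 34.453 → ⌈·⌉ = 35
j=2: r + 1k = 293.923588… → ⌈·⌉ = 294
j=3: r + 2k = 553.394176… → ⌈·⌉ = 554
j=4: r + 3k = 812.864764… → ⌈·⌉ = 813
j=5: r + 4k = 1072.335352… → ⌈·⌉ = 1073
j=6: r + 5k = 1331.805941… → ⌈·⌉ = 1332
j=7: r + 6k = 1591.276529… → ⌈·⌉ = 1592
j=8: r + 7k = 1850.747117… → ⌈·⌉ = 1851
j=9: r + 8k = 2110.217705… → ⌈·⌉ = 2111
j=10: r + 9k = 2369.688294… → ⌈·⌉ = 2370
j=11: r + 10k = 2629.158882… → ⌈·⌉ = 2630
j=12: r + 11k = 2888.629470… → ⌈·⌉ = 2889
j=13: r + 12k = 3148.100058… → ⌈·⌉ = 3149
j=14: r + 13k = 3407.570647… → ⌈·⌉ = 3408
j=15: r + 14k = 3667.041235… → ⌈·⌉ = 3668
j=16: r + 15k = 3926.511823… → ⌈·⌉ = 3927
j=17: r + 16k = 4185.982411… → ⌈·⌉ = 4186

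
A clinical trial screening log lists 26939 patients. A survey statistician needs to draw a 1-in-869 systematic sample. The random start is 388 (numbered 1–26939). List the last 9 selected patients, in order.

19506, 20375, 21244, 22113, 22982, 23851, 24720, 25589, 26458

23rd selection = 388 + 22×869 = 19506
24th: 19506 + 869 = 20375
25th: 20375 + 869 = 21244
26th: 21244 + 869 = 22113
27th: 22113 + 869 = 22982
28th: 22982 + 869 = 23851
29th: 23851 + 869 = 24720
30th: 24720 + 869 = 25589
31st: 25589 + 869 = 26458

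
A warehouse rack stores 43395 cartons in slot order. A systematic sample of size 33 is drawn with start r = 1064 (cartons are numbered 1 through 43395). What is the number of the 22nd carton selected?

k = 43395/33 = 1315
22nd selection = r + (22−1)·k = 1064 + 21×1315 = 1064 + 27615 = 28679

28679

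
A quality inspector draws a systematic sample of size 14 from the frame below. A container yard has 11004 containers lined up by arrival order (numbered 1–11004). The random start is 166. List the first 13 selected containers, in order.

k = N/n = 11004/14 = 786
container 1: 166
container 2: 166 + 786 = 952
container 3: 952 + 786 = 1738
container 4: 1738 + 786 = 2524
container 5: 2524 + 786 = 3310
container 6: 3310 + 786 = 4096
container 7: 4096 + 786 = 4882
container 8: 4882 + 786 = 5668
container 9: 5668 + 786 = 6454
container 10: 6454 + 786 = 7240
container 11: 7240 + 786 = 8026
container 12: 8026 + 786 = 8812
container 13: 8812 + 786 = 9598

166, 952, 1738, 2524, 3310, 4096, 4882, 5668, 6454, 7240, 8026, 8812, 9598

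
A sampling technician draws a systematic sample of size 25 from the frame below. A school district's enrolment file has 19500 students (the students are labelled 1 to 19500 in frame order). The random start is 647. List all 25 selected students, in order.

k = N/n = 19500/25 = 780
student 1: 647
student 2: 647 + 780 = 1427
student 3: 1427 + 780 = 2207
student 4: 2207 + 780 = 2987
student 5: 2987 + 780 = 3767
student 6: 3767 + 780 = 4547
student 7: 4547 + 780 = 5327
student 8: 5327 + 780 = 6107
student 9: 6107 + 780 = 6887
student 10: 6887 + 780 = 7667
student 11: 7667 + 780 = 8447
student 12: 8447 + 780 = 9227
student 13: 9227 + 780 = 10007
student 14: 10007 + 780 = 10787
student 15: 10787 + 780 = 11567
student 16: 11567 + 780 = 12347
student 17: 12347 + 780 = 13127
student 18: 13127 + 780 = 13907
student 19: 13907 + 780 = 14687
student 20: 14687 + 780 = 15467
student 21: 15467 + 780 = 16247
student 22: 16247 + 780 = 17027
student 23: 17027 + 780 = 17807
student 24: 17807 + 780 = 18587
student 25: 18587 + 780 = 19367

647, 1427, 2207, 2987, 3767, 4547, 5327, 6107, 6887, 7667, 8447, 9227, 10007, 10787, 11567, 12347, 13127, 13907, 14687, 15467, 16247, 17027, 17807, 18587, 19367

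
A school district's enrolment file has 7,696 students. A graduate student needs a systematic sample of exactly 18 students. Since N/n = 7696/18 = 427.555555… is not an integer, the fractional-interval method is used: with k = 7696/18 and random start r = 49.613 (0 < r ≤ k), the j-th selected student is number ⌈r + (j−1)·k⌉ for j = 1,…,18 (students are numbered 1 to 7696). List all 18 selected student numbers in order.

50, 478, 905, 1333, 1760, 2188, 2615, 3043, 3471, 3898, 4326, 4753, 5181, 5608, 6036, 6463, 6891, 7319

j=1: r + 0k = 49.613 → ⌈·⌉ = 50
j=2: r + 1k = 477.168555… → ⌈·⌉ = 478
j=3: r + 2k = 904.724111… → ⌈·⌉ = 905
j=4: r + 3k = 1332.279666… → ⌈·⌉ = 1333
j=5: r + 4k = 1759.835222… → ⌈·⌉ = 1760
j=6: r + 5k = 2187.390777… → ⌈·⌉ = 2188
j=7: r + 6k = 2614.946333… → ⌈·⌉ = 2615
j=8: r + 7k = 3042.501888… → ⌈·⌉ = 3043
j=9: r + 8k = 3470.057444… → ⌈·⌉ = 3471
j=10: r + 9k = 3897.613 → ⌈·⌉ = 3898
j=11: r + 10k = 4325.168555… → ⌈·⌉ = 4326
j=12: r + 11k = 4752.724111… → ⌈·⌉ = 4753
j=13: r + 12k = 5180.279666… → ⌈·⌉ = 5181
j=14: r + 13k = 5607.835222… → ⌈·⌉ = 5608
j=15: r + 14k = 6035.390777… → ⌈·⌉ = 6036
j=16: r + 15k = 6462.946333… → ⌈·⌉ = 6463
j=17: r + 16k = 6890.501888… → ⌈·⌉ = 6891
j=18: r + 17k = 7318.057444… → ⌈·⌉ = 7319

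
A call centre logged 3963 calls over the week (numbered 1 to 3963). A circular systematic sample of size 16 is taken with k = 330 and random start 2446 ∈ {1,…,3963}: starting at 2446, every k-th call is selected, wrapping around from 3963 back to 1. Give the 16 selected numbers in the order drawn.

2446, 2776, 3106, 3436, 3766, 133, 463, 793, 1123, 1453, 1783, 2113, 2443, 2773, 3103, 3433

Selection 1: 2446
Selection 2: 2446 + 330 = 2776
Selection 3: 2776 + 330 = 3106
Selection 4: 3106 + 330 = 3436
Selection 5: 3436 + 330 = 3766
Selection 6: 3766 + 330 = 4096 → 4096 − 3963 = 133
Selection 7: 133 + 330 = 463
Selection 8: 463 + 330 = 793
Selection 9: 793 + 330 = 1123
Selection 10: 1123 + 330 = 1453
Selection 11: 1453 + 330 = 1783
Selection 12: 1783 + 330 = 2113
Selection 13: 2113 + 330 = 2443
Selection 14: 2443 + 330 = 2773
Selection 15: 2773 + 330 = 3103
Selection 16: 3103 + 330 = 3433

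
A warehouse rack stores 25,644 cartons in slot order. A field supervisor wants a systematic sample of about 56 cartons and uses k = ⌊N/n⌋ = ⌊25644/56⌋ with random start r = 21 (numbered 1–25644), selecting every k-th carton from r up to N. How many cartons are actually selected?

k = ⌊25644/56⌋ = 457
Achieved size = ⌊(25644 − 21)/457⌋ + 1 = ⌊25623/457⌋ + 1 = 56 + 1 = 57
(last selection: 21 + 56×457 = 25613 ≤ 25644; next would be 26070 > 25644)

57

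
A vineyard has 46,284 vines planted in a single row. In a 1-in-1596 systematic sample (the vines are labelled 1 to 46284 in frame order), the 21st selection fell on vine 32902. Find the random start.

982

k = 1596
r = 32902 − (21−1)×1596 = 32902 − 31920 = 982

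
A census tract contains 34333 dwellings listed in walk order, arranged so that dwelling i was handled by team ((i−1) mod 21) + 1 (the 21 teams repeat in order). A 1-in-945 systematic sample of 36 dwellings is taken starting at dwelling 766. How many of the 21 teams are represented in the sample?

1

Consecutive selections differ by k = 945, so their team numbers differ by 945 mod 21 = 0.
gcd(945, 21) = 21, so the sample visits 21/21 = 1 distinct residues mod 21.
Start 766 is team 10; the teams hit are 10.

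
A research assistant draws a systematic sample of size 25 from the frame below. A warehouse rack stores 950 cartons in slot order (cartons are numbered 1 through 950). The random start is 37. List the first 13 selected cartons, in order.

37, 75, 113, 151, 189, 227, 265, 303, 341, 379, 417, 455, 493

k = N/n = 950/25 = 38
carton 1: 37
carton 2: 37 + 38 = 75
carton 3: 75 + 38 = 113
carton 4: 113 + 38 = 151
carton 5: 151 + 38 = 189
carton 6: 189 + 38 = 227
carton 7: 227 + 38 = 265
carton 8: 265 + 38 = 303
carton 9: 303 + 38 = 341
carton 10: 341 + 38 = 379
carton 11: 379 + 38 = 417
carton 12: 417 + 38 = 455
carton 13: 455 + 38 = 493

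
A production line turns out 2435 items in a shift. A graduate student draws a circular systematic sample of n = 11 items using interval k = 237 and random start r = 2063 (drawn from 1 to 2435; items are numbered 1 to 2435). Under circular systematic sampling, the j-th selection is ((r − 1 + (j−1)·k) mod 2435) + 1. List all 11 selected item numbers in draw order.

2063, 2300, 102, 339, 576, 813, 1050, 1287, 1524, 1761, 1998

Selection 1: 2063
Selection 2: 2063 + 237 = 2300
Selection 3: 2300 + 237 = 2537 → 2537 − 2435 = 102
Selection 4: 102 + 237 = 339
Selection 5: 339 + 237 = 576
Selection 6: 576 + 237 = 813
Selection 7: 813 + 237 = 1050
Selection 8: 1050 + 237 = 1287
Selection 9: 1287 + 237 = 1524
Selection 10: 1524 + 237 = 1761
Selection 11: 1761 + 237 = 1998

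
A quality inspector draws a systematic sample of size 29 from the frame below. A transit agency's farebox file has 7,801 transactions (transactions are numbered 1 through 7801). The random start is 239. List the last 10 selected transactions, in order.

k = N/n = 7801/29 = 269
20th selection = 239 + 19×269 = 5350
21st: 5350 + 269 = 5619
22nd: 5619 + 269 = 5888
23rd: 5888 + 269 = 6157
24th: 6157 + 269 = 6426
25th: 6426 + 269 = 6695
26th: 6695 + 269 = 6964
27th: 6964 + 269 = 7233
28th: 7233 + 269 = 7502
29th: 7502 + 269 = 7771

5350, 5619, 5888, 6157, 6426, 6695, 6964, 7233, 7502, 7771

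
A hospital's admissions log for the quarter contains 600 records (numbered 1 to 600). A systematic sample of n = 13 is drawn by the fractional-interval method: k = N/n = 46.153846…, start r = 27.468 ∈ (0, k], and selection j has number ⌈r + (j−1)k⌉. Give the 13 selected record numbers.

j=1: r + 0k = 27.468 → ⌈·⌉ = 28
j=2: r + 1k = 73.621846… → ⌈·⌉ = 74
j=3: r + 2k = 119.775692… → ⌈·⌉ = 120
j=4: r + 3k = 165.929538… → ⌈·⌉ = 166
j=5: r + 4k = 212.083384… → ⌈·⌉ = 213
j=6: r + 5k = 258.237230… → ⌈·⌉ = 259
j=7: r + 6k = 304.391076… → ⌈·⌉ = 305
j=8: r + 7k = 350.544923… → ⌈·⌉ = 351
j=9: r + 8k = 396.698769… → ⌈·⌉ = 397
j=10: r + 9k = 442.852615… → ⌈·⌉ = 443
j=11: r + 10k = 489.006461… → ⌈·⌉ = 490
j=12: r + 11k = 535.160307… → ⌈·⌉ = 536
j=13: r + 12k = 581.314153… → ⌈·⌉ = 582

28, 74, 120, 166, 213, 259, 305, 351, 397, 443, 490, 536, 582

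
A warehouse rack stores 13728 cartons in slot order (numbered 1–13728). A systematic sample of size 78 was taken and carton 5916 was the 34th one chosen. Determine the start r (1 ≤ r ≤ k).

k = 13728/78 = 176
r = 5916 − (34−1)×176 = 5916 − 5808 = 108

108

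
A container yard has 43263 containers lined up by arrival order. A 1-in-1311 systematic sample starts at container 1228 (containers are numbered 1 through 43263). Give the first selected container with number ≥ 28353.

28759

k = 1311
Steps past start: ⌈(28353 − 1228)/1311⌉ = ⌈27125/1311⌉ = 21
Selected container: 1228 + 21×1311 = 28759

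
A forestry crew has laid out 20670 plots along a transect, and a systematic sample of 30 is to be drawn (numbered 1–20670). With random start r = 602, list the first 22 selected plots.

602, 1291, 1980, 2669, 3358, 4047, 4736, 5425, 6114, 6803, 7492, 8181, 8870, 9559, 10248, 10937, 11626, 12315, 13004, 13693, 14382, 15071

k = N/n = 20670/30 = 689
plot 1: 602
plot 2: 602 + 689 = 1291
plot 3: 1291 + 689 = 1980
plot 4: 1980 + 689 = 2669
plot 5: 2669 + 689 = 3358
plot 6: 3358 + 689 = 4047
plot 7: 4047 + 689 = 4736
plot 8: 4736 + 689 = 5425
plot 9: 5425 + 689 = 6114
plot 10: 6114 + 689 = 6803
plot 11: 6803 + 689 = 7492
plot 12: 7492 + 689 = 8181
plot 13: 8181 + 689 = 8870
plot 14: 8870 + 689 = 9559
plot 15: 9559 + 689 = 10248
plot 16: 10248 + 689 = 10937
plot 17: 10937 + 689 = 11626
plot 18: 11626 + 689 = 12315
plot 19: 12315 + 689 = 13004
plot 20: 13004 + 689 = 13693
plot 21: 13693 + 689 = 14382
plot 22: 14382 + 689 = 15071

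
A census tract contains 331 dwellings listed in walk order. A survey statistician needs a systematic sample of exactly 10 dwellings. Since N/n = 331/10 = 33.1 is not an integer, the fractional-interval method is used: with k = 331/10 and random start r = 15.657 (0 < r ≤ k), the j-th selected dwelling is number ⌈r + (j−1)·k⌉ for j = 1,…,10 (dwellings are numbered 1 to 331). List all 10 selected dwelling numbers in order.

j=1: r + 0k = 15.657 → ⌈·⌉ = 16
j=2: r + 1k = 48.757 → ⌈·⌉ = 49
j=3: r + 2k = 81.857 → ⌈·⌉ = 82
j=4: r + 3k = 114.957 → ⌈·⌉ = 115
j=5: r + 4k = 148.057 → ⌈·⌉ = 149
j=6: r + 5k = 181.157 → ⌈·⌉ = 182
j=7: r + 6k = 214.257 → ⌈·⌉ = 215
j=8: r + 7k = 247.357 → ⌈·⌉ = 248
j=9: r + 8k = 280.457 → ⌈·⌉ = 281
j=10: r + 9k = 313.557 → ⌈·⌉ = 314

16, 49, 82, 115, 149, 182, 215, 248, 281, 314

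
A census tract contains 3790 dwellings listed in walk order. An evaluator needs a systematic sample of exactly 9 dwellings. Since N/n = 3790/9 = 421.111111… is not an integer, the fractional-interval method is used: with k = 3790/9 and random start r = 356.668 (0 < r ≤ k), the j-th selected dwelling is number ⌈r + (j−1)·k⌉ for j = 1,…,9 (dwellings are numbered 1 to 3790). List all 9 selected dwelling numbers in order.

357, 778, 1199, 1621, 2042, 2463, 2884, 3305, 3726

j=1: r + 0k = 356.668 → ⌈·⌉ = 357
j=2: r + 1k = 777.779111… → ⌈·⌉ = 778
j=3: r + 2k = 1198.890222… → ⌈·⌉ = 1199
j=4: r + 3k = 1620.001333… → ⌈·⌉ = 1621
j=5: r + 4k = 2041.112444… → ⌈·⌉ = 2042
j=6: r + 5k = 2462.223555… → ⌈·⌉ = 2463
j=7: r + 6k = 2883.334666… → ⌈·⌉ = 2884
j=8: r + 7k = 3304.445777… → ⌈·⌉ = 3305
j=9: r + 8k = 3725.556888… → ⌈·⌉ = 3726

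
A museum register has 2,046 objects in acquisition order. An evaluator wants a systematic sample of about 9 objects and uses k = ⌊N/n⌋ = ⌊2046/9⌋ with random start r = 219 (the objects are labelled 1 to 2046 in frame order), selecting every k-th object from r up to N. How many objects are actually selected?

9

k = ⌊2046/9⌋ = 227
Achieved size = ⌊(2046 − 219)/227⌋ + 1 = ⌊1827/227⌋ + 1 = 8 + 1 = 9
(last selection: 219 + 8×227 = 2035 ≤ 2046; next would be 2262 > 2046)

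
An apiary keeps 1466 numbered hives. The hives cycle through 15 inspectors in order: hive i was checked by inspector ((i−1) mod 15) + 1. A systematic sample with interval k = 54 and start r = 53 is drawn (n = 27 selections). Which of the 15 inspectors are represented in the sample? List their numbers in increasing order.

2, 5, 8, 11, 14

Consecutive selections differ by k = 54, so their inspector numbers differ by 54 mod 15 = 9.
gcd(54, 15) = 3, so the sample visits 15/3 = 5 distinct residues mod 15.
Start 53 is inspector 8; the inspectors hit are 2, 5, 8, 11, 14.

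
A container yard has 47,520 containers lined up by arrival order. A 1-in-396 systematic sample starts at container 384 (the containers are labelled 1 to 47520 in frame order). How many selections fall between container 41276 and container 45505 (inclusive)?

k = 396
First selection ≥ 41276: 384 + ⌈(41276−384)/396⌉·396 = 384 + 104×396 = 41568
Last selection ≤ 45505: 384 + ⌊(45505−384)/396⌋·396 = 384 + 113×396 = 45132
Count = 113 − 104 + 1 = 10

10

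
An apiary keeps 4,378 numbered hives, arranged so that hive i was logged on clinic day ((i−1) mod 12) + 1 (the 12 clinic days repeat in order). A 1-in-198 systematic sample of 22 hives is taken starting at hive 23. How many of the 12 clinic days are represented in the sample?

2

Consecutive selections differ by k = 198, so their clinic day numbers differ by 198 mod 12 = 6.
gcd(198, 12) = 6, so the sample visits 12/6 = 2 distinct residues mod 12.
Start 23 is clinic day 11; the clinic days hit are 5, 11.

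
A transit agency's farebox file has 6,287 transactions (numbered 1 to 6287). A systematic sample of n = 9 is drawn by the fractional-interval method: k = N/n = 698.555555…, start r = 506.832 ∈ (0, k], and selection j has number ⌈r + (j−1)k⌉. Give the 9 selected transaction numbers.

507, 1206, 1904, 2603, 3302, 4000, 4699, 5397, 6096

j=1: r + 0k = 506.832 → ⌈·⌉ = 507
j=2: r + 1k = 1205.387555… → ⌈·⌉ = 1206
j=3: r + 2k = 1903.943111… → ⌈·⌉ = 1904
j=4: r + 3k = 2602.498666… → ⌈·⌉ = 2603
j=5: r + 4k = 3301.054222… → ⌈·⌉ = 3302
j=6: r + 5k = 3999.609777… → ⌈·⌉ = 4000
j=7: r + 6k = 4698.165333… → ⌈·⌉ = 4699
j=8: r + 7k = 5396.720888… → ⌈·⌉ = 5397
j=9: r + 8k = 6095.276444… → ⌈·⌉ = 6096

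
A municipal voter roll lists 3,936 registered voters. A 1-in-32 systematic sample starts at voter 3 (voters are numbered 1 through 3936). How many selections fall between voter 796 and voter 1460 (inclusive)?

21

k = 32
First selection ≥ 796: 3 + ⌈(796−3)/32⌉·32 = 3 + 25×32 = 803
Last selection ≤ 1460: 3 + ⌊(1460−3)/32⌋·32 = 3 + 45×32 = 1443
Count = 45 − 25 + 1 = 21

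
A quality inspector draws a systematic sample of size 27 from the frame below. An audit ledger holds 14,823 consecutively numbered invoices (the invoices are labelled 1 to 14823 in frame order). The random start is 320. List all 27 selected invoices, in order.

320, 869, 1418, 1967, 2516, 3065, 3614, 4163, 4712, 5261, 5810, 6359, 6908, 7457, 8006, 8555, 9104, 9653, 10202, 10751, 11300, 11849, 12398, 12947, 13496, 14045, 14594

k = N/n = 14823/27 = 549
invoice 1: 320
invoice 2: 320 + 549 = 869
invoice 3: 869 + 549 = 1418
invoice 4: 1418 + 549 = 1967
invoice 5: 1967 + 549 = 2516
invoice 6: 2516 + 549 = 3065
invoice 7: 3065 + 549 = 3614
invoice 8: 3614 + 549 = 4163
invoice 9: 4163 + 549 = 4712
invoice 10: 4712 + 549 = 5261
invoice 11: 5261 + 549 = 5810
invoice 12: 5810 + 549 = 6359
invoice 13: 6359 + 549 = 6908
invoice 14: 6908 + 549 = 7457
invoice 15: 7457 + 549 = 8006
invoice 16: 8006 + 549 = 8555
invoice 17: 8555 + 549 = 9104
invoice 18: 9104 + 549 = 9653
invoice 19: 9653 + 549 = 10202
invoice 20: 10202 + 549 = 10751
invoice 21: 10751 + 549 = 11300
invoice 22: 11300 + 549 = 11849
invoice 23: 11849 + 549 = 12398
invoice 24: 12398 + 549 = 12947
invoice 25: 12947 + 549 = 13496
invoice 26: 13496 + 549 = 14045
invoice 27: 14045 + 549 = 14594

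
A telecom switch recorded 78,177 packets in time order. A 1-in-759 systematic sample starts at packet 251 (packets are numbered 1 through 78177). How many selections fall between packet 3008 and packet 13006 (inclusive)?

13

k = 759
First selection ≥ 3008: 251 + ⌈(3008−251)/759⌉·759 = 251 + 4×759 = 3287
Last selection ≤ 13006: 251 + ⌊(13006−251)/759⌋·759 = 251 + 16×759 = 12395
Count = 16 − 4 + 1 = 13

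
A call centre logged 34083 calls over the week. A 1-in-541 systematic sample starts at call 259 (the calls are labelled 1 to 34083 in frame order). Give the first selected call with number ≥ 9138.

9456

k = 541
Steps past start: ⌈(9138 − 259)/541⌉ = ⌈8879/541⌉ = 17
Selected call: 259 + 17×541 = 9456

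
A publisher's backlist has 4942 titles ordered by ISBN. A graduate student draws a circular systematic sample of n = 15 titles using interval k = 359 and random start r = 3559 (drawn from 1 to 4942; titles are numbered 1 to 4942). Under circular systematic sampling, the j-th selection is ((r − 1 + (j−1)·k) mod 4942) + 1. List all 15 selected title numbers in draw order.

3559, 3918, 4277, 4636, 53, 412, 771, 1130, 1489, 1848, 2207, 2566, 2925, 3284, 3643

Selection 1: 3559
Selection 2: 3559 + 359 = 3918
Selection 3: 3918 + 359 = 4277
Selection 4: 4277 + 359 = 4636
Selection 5: 4636 + 359 = 4995 → 4995 − 4942 = 53
Selection 6: 53 + 359 = 412
Selection 7: 412 + 359 = 771
Selection 8: 771 + 359 = 1130
Selection 9: 1130 + 359 = 1489
Selection 10: 1489 + 359 = 1848
Selection 11: 1848 + 359 = 2207
Selection 12: 2207 + 359 = 2566
Selection 13: 2566 + 359 = 2925
Selection 14: 2925 + 359 = 3284
Selection 15: 3284 + 359 = 3643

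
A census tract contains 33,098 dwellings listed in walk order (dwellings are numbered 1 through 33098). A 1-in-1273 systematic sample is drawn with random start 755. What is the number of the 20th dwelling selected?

24942

k = 1273
20th selection = r + (20−1)·k = 755 + 19×1273 = 755 + 24187 = 24942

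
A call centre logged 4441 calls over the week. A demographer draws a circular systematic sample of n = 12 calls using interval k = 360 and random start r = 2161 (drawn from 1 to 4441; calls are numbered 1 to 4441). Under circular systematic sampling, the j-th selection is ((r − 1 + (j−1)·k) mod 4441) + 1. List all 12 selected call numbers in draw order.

2161, 2521, 2881, 3241, 3601, 3961, 4321, 240, 600, 960, 1320, 1680

Selection 1: 2161
Selection 2: 2161 + 360 = 2521
Selection 3: 2521 + 360 = 2881
Selection 4: 2881 + 360 = 3241
Selection 5: 3241 + 360 = 3601
Selection 6: 3601 + 360 = 3961
Selection 7: 3961 + 360 = 4321
Selection 8: 4321 + 360 = 4681 → 4681 − 4441 = 240
Selection 9: 240 + 360 = 600
Selection 10: 600 + 360 = 960
Selection 11: 960 + 360 = 1320
Selection 12: 1320 + 360 = 1680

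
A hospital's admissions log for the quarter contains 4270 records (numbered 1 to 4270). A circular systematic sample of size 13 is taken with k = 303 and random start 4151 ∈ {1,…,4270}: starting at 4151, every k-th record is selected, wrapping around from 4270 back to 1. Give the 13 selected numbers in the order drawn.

Selection 1: 4151
Selection 2: 4151 + 303 = 4454 → 4454 − 4270 = 184
Selection 3: 184 + 303 = 487
Selection 4: 487 + 303 = 790
Selection 5: 790 + 303 = 1093
Selection 6: 1093 + 303 = 1396
Selection 7: 1396 + 303 = 1699
Selection 8: 1699 + 303 = 2002
Selection 9: 2002 + 303 = 2305
Selection 10: 2305 + 303 = 2608
Selection 11: 2608 + 303 = 2911
Selection 12: 2911 + 303 = 3214
Selection 13: 3214 + 303 = 3517

4151, 184, 487, 790, 1093, 1396, 1699, 2002, 2305, 2608, 2911, 3214, 3517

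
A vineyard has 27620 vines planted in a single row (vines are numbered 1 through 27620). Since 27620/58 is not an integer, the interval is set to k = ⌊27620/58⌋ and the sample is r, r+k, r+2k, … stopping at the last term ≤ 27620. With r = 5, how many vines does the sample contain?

k = ⌊27620/58⌋ = 476
Achieved size = ⌊(27620 − 5)/476⌋ + 1 = ⌊27615/476⌋ + 1 = 58 + 1 = 59
(last selection: 5 + 58×476 = 27613 ≤ 27620; next would be 28089 > 27620)

59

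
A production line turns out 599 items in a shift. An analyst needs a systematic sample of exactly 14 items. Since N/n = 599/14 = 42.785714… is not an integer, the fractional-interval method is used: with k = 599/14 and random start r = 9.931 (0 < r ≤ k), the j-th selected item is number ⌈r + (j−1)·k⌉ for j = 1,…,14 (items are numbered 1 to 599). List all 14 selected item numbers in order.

10, 53, 96, 139, 182, 224, 267, 310, 353, 396, 438, 481, 524, 567

j=1: r + 0k = 9.931 → ⌈·⌉ = 10
j=2: r + 1k = 52.716714… → ⌈·⌉ = 53
j=3: r + 2k = 95.502428… → ⌈·⌉ = 96
j=4: r + 3k = 138.288142… → ⌈·⌉ = 139
j=5: r + 4k = 181.073857… → ⌈·⌉ = 182
j=6: r + 5k = 223.859571… → ⌈·⌉ = 224
j=7: r + 6k = 266.645285… → ⌈·⌉ = 267
j=8: r + 7k = 309.431 → ⌈·⌉ = 310
j=9: r + 8k = 352.216714… → ⌈·⌉ = 353
j=10: r + 9k = 395.002428… → ⌈·⌉ = 396
j=11: r + 10k = 437.788142… → ⌈·⌉ = 438
j=12: r + 11k = 480.573857… → ⌈·⌉ = 481
j=13: r + 12k = 523.359571… → ⌈·⌉ = 524
j=14: r + 13k = 566.145285… → ⌈·⌉ = 567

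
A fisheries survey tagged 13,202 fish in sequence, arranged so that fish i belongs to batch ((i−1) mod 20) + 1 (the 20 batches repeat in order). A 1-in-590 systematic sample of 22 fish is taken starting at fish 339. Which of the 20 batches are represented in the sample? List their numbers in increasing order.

Consecutive selections differ by k = 590, so their batch numbers differ by 590 mod 20 = 10.
gcd(590, 20) = 10, so the sample visits 20/10 = 2 distinct residues mod 20.
Start 339 is batch 19; the batches hit are 9, 19.

9, 19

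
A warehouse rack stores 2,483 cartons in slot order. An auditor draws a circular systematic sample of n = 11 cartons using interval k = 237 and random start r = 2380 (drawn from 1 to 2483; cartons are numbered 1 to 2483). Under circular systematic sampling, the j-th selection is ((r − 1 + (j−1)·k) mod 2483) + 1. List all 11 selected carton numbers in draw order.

2380, 134, 371, 608, 845, 1082, 1319, 1556, 1793, 2030, 2267

Selection 1: 2380
Selection 2: 2380 + 237 = 2617 → 2617 − 2483 = 134
Selection 3: 134 + 237 = 371
Selection 4: 371 + 237 = 608
Selection 5: 608 + 237 = 845
Selection 6: 845 + 237 = 1082
Selection 7: 1082 + 237 = 1319
Selection 8: 1319 + 237 = 1556
Selection 9: 1556 + 237 = 1793
Selection 10: 1793 + 237 = 2030
Selection 11: 2030 + 237 = 2267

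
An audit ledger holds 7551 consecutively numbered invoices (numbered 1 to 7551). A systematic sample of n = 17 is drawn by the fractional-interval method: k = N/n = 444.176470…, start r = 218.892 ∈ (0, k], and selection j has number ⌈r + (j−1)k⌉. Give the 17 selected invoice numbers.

j=1: r + 0k = 218.892 → ⌈·⌉ = 219
j=2: r + 1k = 663.068470… → ⌈·⌉ = 664
j=3: r + 2k = 1107.244941… → ⌈·⌉ = 1108
j=4: r + 3k = 1551.421411… → ⌈·⌉ = 1552
j=5: r + 4k = 1995.597882… → ⌈·⌉ = 1996
j=6: r + 5k = 2439.774352… → ⌈·⌉ = 2440
j=7: r + 6k = 2883.950823… → ⌈·⌉ = 2884
j=8: r + 7k = 3328.127294… → ⌈·⌉ = 3329
j=9: r + 8k = 3772.303764… → ⌈·⌉ = 3773
j=10: r + 9k = 4216.480235… → ⌈·⌉ = 4217
j=11: r + 10k = 4660.656705… → ⌈·⌉ = 4661
j=12: r + 11k = 5104.833176… → ⌈·⌉ = 5105
j=13: r + 12k = 5549.009647… → ⌈·⌉ = 5550
j=14: r + 13k = 5993.186117… → ⌈·⌉ = 5994
j=15: r + 14k = 6437.362588… → ⌈·⌉ = 6438
j=16: r + 15k = 6881.539058… → ⌈·⌉ = 6882
j=17: r + 16k = 7325.715529… → ⌈·⌉ = 7326

219, 664, 1108, 1552, 1996, 2440, 2884, 3329, 3773, 4217, 4661, 5105, 5550, 5994, 6438, 6882, 7326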